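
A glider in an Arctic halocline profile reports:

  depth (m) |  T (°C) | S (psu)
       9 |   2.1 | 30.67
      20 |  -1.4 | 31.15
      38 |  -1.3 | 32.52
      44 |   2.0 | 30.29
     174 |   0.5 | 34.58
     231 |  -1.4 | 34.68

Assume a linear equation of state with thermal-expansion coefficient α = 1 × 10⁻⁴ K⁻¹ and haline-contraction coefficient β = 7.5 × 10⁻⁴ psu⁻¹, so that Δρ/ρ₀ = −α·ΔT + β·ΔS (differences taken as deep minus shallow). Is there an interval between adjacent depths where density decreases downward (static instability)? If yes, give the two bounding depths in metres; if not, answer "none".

38–44 m

Evaluate Δρ/ρ₀ = −αΔT + βΔS across each adjacent pair:
  9–20 m: −αΔT+βΔS = −(1 × 10⁻⁴)(-3.5)+(7.5 × 10⁻⁴)(+0.48) = 7.1 × 10⁻⁴ → stable
  20–38 m: −αΔT+βΔS = −(1 × 10⁻⁴)(+0.1)+(7.5 × 10⁻⁴)(+1.37) = 1.0 × 10⁻³ → stable
  38–44 m: −αΔT+βΔS = −(1 × 10⁻⁴)(+3.3)+(7.5 × 10⁻⁴)(-2.23) = -2.0 × 10⁻³ → UNSTABLE
  44–174 m: −αΔT+βΔS = −(1 × 10⁻⁴)(-1.5)+(7.5 × 10⁻⁴)(+4.29) = 3.4 × 10⁻³ → stable
  174–231 m: −αΔT+βΔS = −(1 × 10⁻⁴)(-1.9)+(7.5 × 10⁻⁴)(+0.10) = 2.7 × 10⁻⁴ → stable
The 38–44 m interval has Δρ < 0: lighter water underlies denser water.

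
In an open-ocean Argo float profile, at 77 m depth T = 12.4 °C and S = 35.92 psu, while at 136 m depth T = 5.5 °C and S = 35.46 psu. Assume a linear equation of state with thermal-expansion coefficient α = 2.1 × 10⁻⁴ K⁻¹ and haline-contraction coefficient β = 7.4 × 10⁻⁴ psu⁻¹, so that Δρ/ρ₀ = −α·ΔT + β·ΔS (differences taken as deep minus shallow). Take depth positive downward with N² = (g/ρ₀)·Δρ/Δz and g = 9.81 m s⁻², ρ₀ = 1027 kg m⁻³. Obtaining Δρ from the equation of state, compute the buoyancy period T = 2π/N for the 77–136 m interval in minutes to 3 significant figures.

ΔT = -6.9 K, ΔS = -0.46 psu (deep − shallow).
Δρ/ρ₀ = −αΔT + βΔS = 1.449 × 10⁻³ − 3.404 × 10⁻⁴ = 1.1086 × 10⁻³, so Δρ ≈ 1.139 kg m⁻³.
N² = (g/ρ₀)·Δρ/Δz = g·(Δρ/ρ₀)/Δz = 9.81 × 1.1086 × 10⁻³ / 59 = 1.8433 × 10⁻⁴ s⁻².
N = √(1.8433 × 10⁻⁴) = 0.013577 rad s⁻¹ → T = 2π/N = 462.78 s = 7.7130 min ≈ 7.71 min.

7.71 min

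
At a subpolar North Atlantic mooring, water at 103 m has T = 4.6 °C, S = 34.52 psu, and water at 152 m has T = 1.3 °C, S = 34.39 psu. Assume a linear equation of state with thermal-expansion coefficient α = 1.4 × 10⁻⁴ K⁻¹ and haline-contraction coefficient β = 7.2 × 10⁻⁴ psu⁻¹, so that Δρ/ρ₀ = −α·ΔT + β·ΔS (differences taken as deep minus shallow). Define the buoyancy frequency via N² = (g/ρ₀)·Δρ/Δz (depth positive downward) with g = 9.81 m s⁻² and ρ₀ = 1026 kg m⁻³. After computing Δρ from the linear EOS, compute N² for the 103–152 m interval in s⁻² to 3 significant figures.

7.38 × 10⁻⁵ s⁻²

ΔT = -3.3 K, ΔS = -0.13 psu (deep − shallow).
Δρ/ρ₀ = −αΔT + βΔS = 4.62 × 10⁻⁴ − 9.36 × 10⁻⁵ = 3.684 × 10⁻⁴, so Δρ ≈ 0.3780 kg m⁻³.
N² = (g/ρ₀)·Δρ/Δz = g·(Δρ/ρ₀)/Δz = 9.81 × 3.684 × 10⁻⁴ / 49 = 7.3755 × 10⁻⁵ s⁻² ≈ 7.38 × 10⁻⁵ s⁻².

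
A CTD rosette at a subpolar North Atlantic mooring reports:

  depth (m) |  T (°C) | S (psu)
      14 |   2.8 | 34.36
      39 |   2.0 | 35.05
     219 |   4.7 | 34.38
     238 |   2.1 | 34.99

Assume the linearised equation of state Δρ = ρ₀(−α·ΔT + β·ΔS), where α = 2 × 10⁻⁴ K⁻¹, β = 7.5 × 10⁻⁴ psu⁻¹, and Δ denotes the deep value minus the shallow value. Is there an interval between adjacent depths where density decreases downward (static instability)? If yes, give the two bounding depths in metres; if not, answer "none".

Evaluate Δρ/ρ₀ = −αΔT + βΔS across each adjacent pair:
  14–39 m: −αΔT+βΔS = −(2 × 10⁻⁴)(-0.8)+(7.5 × 10⁻⁴)(+0.69) = 6.8 × 10⁻⁴ → stable
  39–219 m: −αΔT+βΔS = −(2 × 10⁻⁴)(+2.7)+(7.5 × 10⁻⁴)(-0.67) = -1.0 × 10⁻³ → UNSTABLE
  219–238 m: −αΔT+βΔS = −(2 × 10⁻⁴)(-2.6)+(7.5 × 10⁻⁴)(+0.61) = 9.8 × 10⁻⁴ → stable
The 39–219 m interval has Δρ < 0: lighter water underlies denser water.

39–219 m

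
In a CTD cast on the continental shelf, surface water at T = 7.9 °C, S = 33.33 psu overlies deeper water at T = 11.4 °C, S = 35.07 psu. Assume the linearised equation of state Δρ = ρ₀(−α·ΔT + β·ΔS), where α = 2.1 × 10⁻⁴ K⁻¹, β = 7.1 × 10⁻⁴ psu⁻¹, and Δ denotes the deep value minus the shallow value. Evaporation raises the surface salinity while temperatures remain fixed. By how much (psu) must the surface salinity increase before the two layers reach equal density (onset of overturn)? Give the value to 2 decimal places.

0.70 psu

Neutral buoyancy requires −α(T_deep − T_surf) + β(S_deep − S_surf′) = 0.
S_surf′ = S_deep − (α/β)·ΔT = 35.07 − (2.1 × 10⁻⁴/7.1 × 10⁻⁴)·(+3.5) = 34.0348 psu.
Increase required: 34.0348 − 33.33 = 0.7048 psu.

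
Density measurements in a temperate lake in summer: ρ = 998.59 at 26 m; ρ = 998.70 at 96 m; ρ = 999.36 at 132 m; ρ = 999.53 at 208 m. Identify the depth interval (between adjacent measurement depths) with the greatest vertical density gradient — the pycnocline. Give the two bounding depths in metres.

Compute the density gradient over each adjacent pair:
  26–96 m: Δρ/Δz = 0.11/70 = 1.6 × 10⁻³ kg m⁻⁴
  96–132 m: Δρ/Δz = 0.66/36 = 0.018 kg m⁻⁴
  132–208 m: Δρ/Δz = 0.17/76 = 2.2 × 10⁻³ kg m⁻⁴
The largest gradient is in the 96–132 m interval — the pycnocline.

96–132 m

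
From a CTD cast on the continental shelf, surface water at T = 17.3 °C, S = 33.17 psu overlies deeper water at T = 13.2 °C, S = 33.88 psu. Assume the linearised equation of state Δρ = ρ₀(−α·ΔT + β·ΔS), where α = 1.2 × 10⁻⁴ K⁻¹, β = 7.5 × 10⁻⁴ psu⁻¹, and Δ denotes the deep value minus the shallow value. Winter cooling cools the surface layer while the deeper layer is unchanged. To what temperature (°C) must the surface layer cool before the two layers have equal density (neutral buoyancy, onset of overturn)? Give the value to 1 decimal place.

Neutral buoyancy requires Δρ = 0, i.e. −α(T_deep − T_surf′) + β(S_deep − S_surf) = 0.
T_surf′ = T_deep − (β/α)·ΔS = 13.2 − (7.5 × 10⁻⁴/1.2 × 10⁻⁴)·(+0.71) = 8.762 °C.
Cooling required: 17.3 − (8.762) = 8.538 °C.

8.8 °C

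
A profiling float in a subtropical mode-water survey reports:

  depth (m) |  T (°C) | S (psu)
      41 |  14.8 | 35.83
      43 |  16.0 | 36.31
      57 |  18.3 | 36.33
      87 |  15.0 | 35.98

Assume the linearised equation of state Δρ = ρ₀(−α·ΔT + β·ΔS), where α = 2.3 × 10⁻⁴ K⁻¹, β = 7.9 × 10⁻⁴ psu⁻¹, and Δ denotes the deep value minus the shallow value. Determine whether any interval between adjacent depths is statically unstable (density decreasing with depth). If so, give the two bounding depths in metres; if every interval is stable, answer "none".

43–57 m

Evaluate Δρ/ρ₀ = −αΔT + βΔS across each adjacent pair:
  41–43 m: −αΔT+βΔS = −(2.3 × 10⁻⁴)(+1.2)+(7.9 × 10⁻⁴)(+0.48) = 1.0 × 10⁻⁴ → stable
  43–57 m: −αΔT+βΔS = −(2.3 × 10⁻⁴)(+2.3)+(7.9 × 10⁻⁴)(+0.02) = -5.1 × 10⁻⁴ → UNSTABLE
  57–87 m: −αΔT+βΔS = −(2.3 × 10⁻⁴)(-3.3)+(7.9 × 10⁻⁴)(-0.35) = 4.8 × 10⁻⁴ → stable
The 43–57 m interval has Δρ < 0: lighter water underlies denser water.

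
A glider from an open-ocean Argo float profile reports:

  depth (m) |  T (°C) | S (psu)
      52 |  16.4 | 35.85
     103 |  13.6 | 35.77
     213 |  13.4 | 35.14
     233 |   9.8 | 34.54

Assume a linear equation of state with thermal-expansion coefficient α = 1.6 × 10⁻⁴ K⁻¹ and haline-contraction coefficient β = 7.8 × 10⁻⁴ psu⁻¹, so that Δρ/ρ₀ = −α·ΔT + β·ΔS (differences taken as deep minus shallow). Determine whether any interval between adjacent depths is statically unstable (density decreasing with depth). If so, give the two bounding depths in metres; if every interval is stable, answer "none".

Evaluate Δρ/ρ₀ = −αΔT + βΔS across each adjacent pair:
  52–103 m: −αΔT+βΔS = −(1.6 × 10⁻⁴)(-2.8)+(7.8 × 10⁻⁴)(-0.08) = 3.9 × 10⁻⁴ → stable
  103–213 m: −αΔT+βΔS = −(1.6 × 10⁻⁴)(-0.2)+(7.8 × 10⁻⁴)(-0.63) = -4.6 × 10⁻⁴ → UNSTABLE
  213–233 m: −αΔT+βΔS = −(1.6 × 10⁻⁴)(-3.6)+(7.8 × 10⁻⁴)(-0.60) = 1.1 × 10⁻⁴ → stable
The 103–213 m interval has Δρ < 0: lighter water underlies denser water.

103–213 m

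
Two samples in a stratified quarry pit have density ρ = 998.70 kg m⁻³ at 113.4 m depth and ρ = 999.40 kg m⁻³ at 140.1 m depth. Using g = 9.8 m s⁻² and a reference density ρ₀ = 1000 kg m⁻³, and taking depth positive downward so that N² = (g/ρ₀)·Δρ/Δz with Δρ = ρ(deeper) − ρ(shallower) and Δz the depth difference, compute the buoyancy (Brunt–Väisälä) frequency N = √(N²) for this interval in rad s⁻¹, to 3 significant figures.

Δρ = 999.40 − 998.70 = 0.70 kg m⁻³ over Δz = 140.1 − 113.4 = 26.7 m.
N² = (9.8/1000) × (0.70/26.7) = 2.5693 × 10⁻⁴ s⁻².
N = √(2.5693 × 10⁻⁴) = 0.016029 rad s⁻¹ ≈ 0.0160 rad s⁻¹.
N² > 0, so the interval is statically stable.

0.0160 rad s⁻¹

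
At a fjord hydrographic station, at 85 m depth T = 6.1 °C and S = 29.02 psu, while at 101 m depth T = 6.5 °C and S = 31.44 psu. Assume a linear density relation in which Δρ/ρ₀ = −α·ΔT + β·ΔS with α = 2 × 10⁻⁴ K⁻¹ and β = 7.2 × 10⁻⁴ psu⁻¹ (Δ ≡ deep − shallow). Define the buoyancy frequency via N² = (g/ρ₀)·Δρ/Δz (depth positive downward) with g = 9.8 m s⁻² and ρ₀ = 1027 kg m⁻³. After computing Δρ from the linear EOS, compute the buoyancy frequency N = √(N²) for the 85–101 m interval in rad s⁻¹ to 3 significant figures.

ΔT = +0.4 K, ΔS = +2.42 psu (deep − shallow).
Δρ/ρ₀ = −αΔT + βΔS = -8.00 × 10⁻⁵ + 1.7424 × 10⁻³ = 1.6624 × 10⁻³, so Δρ ≈ 1.707 kg m⁻³.
N² = (g/ρ₀)·Δρ/Δz = g·(Δρ/ρ₀)/Δz = 9.8 × 1.6624 × 10⁻³ / 16 = 1.0182 × 10⁻³ s⁻².
N = √(1.0182 × 10⁻³) = 0.031909 rad s⁻¹ ≈ 0.0319 rad s⁻¹.

0.0319 rad s⁻¹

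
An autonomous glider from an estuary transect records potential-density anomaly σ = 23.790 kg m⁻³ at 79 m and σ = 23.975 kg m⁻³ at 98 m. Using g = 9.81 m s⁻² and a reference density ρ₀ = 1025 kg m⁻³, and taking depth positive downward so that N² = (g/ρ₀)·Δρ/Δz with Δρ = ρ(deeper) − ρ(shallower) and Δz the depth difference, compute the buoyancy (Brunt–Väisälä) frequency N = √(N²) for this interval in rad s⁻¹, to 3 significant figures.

9.65 × 10⁻³ rad s⁻¹

Δρ = 1023.975 − 1023.790 = 0.185 kg m⁻³ over Δz = 98 − 79 = 19 m.
N² = (9.81/1025) × (0.185/19) = 9.3189 × 10⁻⁵ s⁻².
N = √(9.3189 × 10⁻⁵) = 9.6534 × 10⁻³ rad s⁻¹ ≈ 9.65 × 10⁻³ rad s⁻¹.
A positive N² confirms static stability across the interval.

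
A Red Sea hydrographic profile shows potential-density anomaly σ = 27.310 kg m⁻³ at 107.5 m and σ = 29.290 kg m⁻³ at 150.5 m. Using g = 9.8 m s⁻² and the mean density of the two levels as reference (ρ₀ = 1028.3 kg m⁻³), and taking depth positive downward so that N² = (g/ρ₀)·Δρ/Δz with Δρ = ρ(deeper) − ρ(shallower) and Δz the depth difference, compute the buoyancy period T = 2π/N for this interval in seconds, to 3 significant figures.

300 s

Δρ = 1029.290 − 1027.310 = 1.980 kg m⁻³ over Δz = 150.5 − 107.5 = 43 m.
N² = (9.8/1028.3) × (1.980/43) = 4.3884 × 10⁻⁴ s⁻².
N = √(4.3884 × 10⁻⁴) = 0.020949 rad s⁻¹, so T = 2π/N = 299.93 s ≈ 300 s.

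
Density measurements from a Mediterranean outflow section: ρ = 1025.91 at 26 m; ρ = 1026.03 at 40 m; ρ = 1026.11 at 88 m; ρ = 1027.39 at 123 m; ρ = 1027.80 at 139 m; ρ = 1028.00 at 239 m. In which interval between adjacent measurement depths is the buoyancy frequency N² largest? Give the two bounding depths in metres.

Compute the density gradient over each adjacent pair:
  26–40 m: Δρ/Δz = 0.12/14 = 8.6 × 10⁻³ kg m⁻⁴
  40–88 m: Δρ/Δz = 0.08/48 = 1.7 × 10⁻³ kg m⁻⁴
  88–123 m: Δρ/Δz = 1.28/35 = 0.037 kg m⁻⁴
  123–139 m: Δρ/Δz = 0.41/16 = 0.026 kg m⁻⁴
  139–239 m: Δρ/Δz = 0.20/100 = 2.0 × 10⁻³ kg m⁻⁴
The largest gradient is in the 88–123 m interval — the pycnocline.

88–123 m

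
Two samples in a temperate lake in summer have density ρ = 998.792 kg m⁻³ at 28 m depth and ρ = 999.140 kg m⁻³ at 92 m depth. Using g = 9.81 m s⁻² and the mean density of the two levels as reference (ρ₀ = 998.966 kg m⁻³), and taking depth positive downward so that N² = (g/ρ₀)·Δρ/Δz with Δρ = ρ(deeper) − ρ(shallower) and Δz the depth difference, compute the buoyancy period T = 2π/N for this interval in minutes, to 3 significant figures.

14.3 min

Δρ = 999.140 − 998.792 = 0.348 kg m⁻³ over Δz = 92 − 28 = 64 m.
N² = (9.81/998.966) × (0.348/64) = 5.3397 × 10⁻⁵ s⁻².
N = √(5.3397 × 10⁻⁵) = 7.3073 × 10⁻³ rad s⁻¹, so T = 2π/N = 859.85 s = 14.331 min ≈ 14.3 min.
N² > 0, so the interval is statically stable.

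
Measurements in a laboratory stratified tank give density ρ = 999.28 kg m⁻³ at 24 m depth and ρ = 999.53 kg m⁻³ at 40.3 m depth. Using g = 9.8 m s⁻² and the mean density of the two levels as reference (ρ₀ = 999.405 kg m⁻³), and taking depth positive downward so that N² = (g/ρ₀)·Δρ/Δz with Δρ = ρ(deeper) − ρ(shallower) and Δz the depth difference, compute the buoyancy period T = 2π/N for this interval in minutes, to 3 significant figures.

Δρ = 999.53 − 999.28 = 0.25 kg m⁻³ over Δz = 40.3 − 24 = 16.3 m.
N² = (9.8/999.405) × (0.25/16.3) = 1.5040 × 10⁻⁴ s⁻².
N = √(1.5040 × 10⁻⁴) = 0.012264 rad s⁻¹, so T = 2π/N = 512.33 s = 8.5388 min ≈ 8.54 min.

8.54 min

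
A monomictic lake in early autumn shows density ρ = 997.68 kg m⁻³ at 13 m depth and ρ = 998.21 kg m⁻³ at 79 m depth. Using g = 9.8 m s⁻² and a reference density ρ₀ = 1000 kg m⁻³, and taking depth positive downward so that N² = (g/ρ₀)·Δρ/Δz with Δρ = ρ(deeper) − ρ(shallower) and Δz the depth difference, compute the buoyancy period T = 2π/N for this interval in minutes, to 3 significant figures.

Δρ = 998.21 − 997.68 = 0.53 kg m⁻³ over Δz = 79 − 13 = 66 m.
N² = (9.8/1000) × (0.53/66) = 7.8697 × 10⁻⁵ s⁻².
N = √(7.8697 × 10⁻⁵) = 8.8711 × 10⁻³ rad s⁻¹, so T = 2π/N = 708.28 s = 11.805 min ≈ 11.8 min.

11.8 min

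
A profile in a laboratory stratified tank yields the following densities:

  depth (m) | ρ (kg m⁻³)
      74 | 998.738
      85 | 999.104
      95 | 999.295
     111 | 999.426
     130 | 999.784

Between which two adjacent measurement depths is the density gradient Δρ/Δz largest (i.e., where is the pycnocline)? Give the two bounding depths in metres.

74–85 m

Compute the density gradient over each adjacent pair:
  74–85 m: Δρ/Δz = 0.366/11 = 0.033 kg m⁻⁴
  85–95 m: Δρ/Δz = 0.191/10 = 0.019 kg m⁻⁴
  95–111 m: Δρ/Δz = 0.131/16 = 8.2 × 10⁻³ kg m⁻⁴
  111–130 m: Δρ/Δz = 0.358/19 = 0.019 kg m⁻⁴
The largest gradient is in the 74–85 m interval — the pycnocline.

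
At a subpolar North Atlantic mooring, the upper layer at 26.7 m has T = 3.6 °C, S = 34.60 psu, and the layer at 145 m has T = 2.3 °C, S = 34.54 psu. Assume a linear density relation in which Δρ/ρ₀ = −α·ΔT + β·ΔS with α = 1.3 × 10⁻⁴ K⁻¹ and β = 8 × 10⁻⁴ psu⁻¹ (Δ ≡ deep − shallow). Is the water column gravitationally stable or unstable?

stable

ΔT = 2.3 − 3.6 = -1.3 K and ΔS = 34.54 − 34.60 = -0.06 psu (deep − shallow).
−αΔT = 1.69 × 10⁻⁴; βΔS = -4.80 × 10⁻⁵; sum Δρ/ρ₀ = 1.21 × 10⁻⁴.
Δρ/ρ₀ > 0, so Δρ > 0: deeper water is denser → statically stable.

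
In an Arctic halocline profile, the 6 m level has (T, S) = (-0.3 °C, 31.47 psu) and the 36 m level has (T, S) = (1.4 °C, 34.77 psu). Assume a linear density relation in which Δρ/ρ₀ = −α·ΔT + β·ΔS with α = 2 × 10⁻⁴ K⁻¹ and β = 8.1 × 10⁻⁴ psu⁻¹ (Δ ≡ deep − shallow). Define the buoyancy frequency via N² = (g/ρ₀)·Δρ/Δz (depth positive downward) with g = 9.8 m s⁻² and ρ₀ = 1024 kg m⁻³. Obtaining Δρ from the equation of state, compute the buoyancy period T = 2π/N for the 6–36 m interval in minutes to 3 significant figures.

ΔT = +1.7 K, ΔS = +3.30 psu (deep − shallow).
Δρ/ρ₀ = −αΔT + βΔS = -3.40 × 10⁻⁴ + 2.673 × 10⁻³ = 2.333 × 10⁻³, so Δρ ≈ 2.389 kg m⁻³.
N² = (g/ρ₀)·Δρ/Δz = g·(Δρ/ρ₀)/Δz = 9.8 × 2.333 × 10⁻³ / 30 = 7.6211 × 10⁻⁴ s⁻².
N = √(7.6211 × 10⁻⁴) = 0.027606 rad s⁻¹ → T = 2π/N = 227.60 s = 3.7933 min ≈ 3.79 min.

3.79 min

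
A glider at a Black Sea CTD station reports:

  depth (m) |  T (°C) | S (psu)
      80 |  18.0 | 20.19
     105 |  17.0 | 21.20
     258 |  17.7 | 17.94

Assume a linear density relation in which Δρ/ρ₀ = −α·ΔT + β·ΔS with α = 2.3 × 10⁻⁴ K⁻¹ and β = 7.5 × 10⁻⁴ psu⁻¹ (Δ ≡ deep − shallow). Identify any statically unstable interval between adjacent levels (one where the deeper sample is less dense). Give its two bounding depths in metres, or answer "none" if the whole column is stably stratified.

105–258 m

Evaluate Δρ/ρ₀ = −αΔT + βΔS across each adjacent pair:
  80–105 m: −αΔT+βΔS = −(2.3 × 10⁻⁴)(-1.0)+(7.5 × 10⁻⁴)(+1.01) = 9.9 × 10⁻⁴ → stable
  105–258 m: −αΔT+βΔS = −(2.3 × 10⁻⁴)(+0.7)+(7.5 × 10⁻⁴)(-3.26) = -2.6 × 10⁻³ → UNSTABLE
The 105–258 m interval has Δρ < 0: lighter water underlies denser water.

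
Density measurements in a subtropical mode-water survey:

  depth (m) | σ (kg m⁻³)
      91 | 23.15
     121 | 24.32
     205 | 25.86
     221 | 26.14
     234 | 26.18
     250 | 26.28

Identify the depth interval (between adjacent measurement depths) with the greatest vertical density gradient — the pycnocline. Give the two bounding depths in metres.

Compute the density gradient over each adjacent pair:
  91–121 m: Δρ/Δz = 1.17/30 = 0.039 kg m⁻⁴
  121–205 m: Δρ/Δz = 1.54/84 = 0.018 kg m⁻⁴
  205–221 m: Δρ/Δz = 0.28/16 = 0.018 kg m⁻⁴
  221–234 m: Δρ/Δz = 0.04/13 = 3.1 × 10⁻³ kg m⁻⁴
  234–250 m: Δρ/Δz = 0.10/16 = 6.3 × 10⁻³ kg m⁻⁴
The largest gradient is in the 91–121 m interval — the pycnocline.

91–121 m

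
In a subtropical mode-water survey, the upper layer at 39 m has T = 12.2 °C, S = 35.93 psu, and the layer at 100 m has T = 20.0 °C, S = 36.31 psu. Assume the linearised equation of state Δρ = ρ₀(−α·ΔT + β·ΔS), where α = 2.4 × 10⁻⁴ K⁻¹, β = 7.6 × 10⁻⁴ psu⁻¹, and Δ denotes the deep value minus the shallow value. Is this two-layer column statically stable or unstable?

ΔT = 20.0 − 12.2 = +7.8 K and ΔS = 36.31 − 35.93 = +0.38 psu (deep − shallow).
−αΔT = -1.872 × 10⁻³; βΔS = 2.888 × 10⁻⁴; sum Δρ/ρ₀ = -1.5832 × 10⁻³.
Δρ/ρ₀ < 0, so Δρ < 0: deeper water is lighter → statically unstable; the column would overturn.

unstable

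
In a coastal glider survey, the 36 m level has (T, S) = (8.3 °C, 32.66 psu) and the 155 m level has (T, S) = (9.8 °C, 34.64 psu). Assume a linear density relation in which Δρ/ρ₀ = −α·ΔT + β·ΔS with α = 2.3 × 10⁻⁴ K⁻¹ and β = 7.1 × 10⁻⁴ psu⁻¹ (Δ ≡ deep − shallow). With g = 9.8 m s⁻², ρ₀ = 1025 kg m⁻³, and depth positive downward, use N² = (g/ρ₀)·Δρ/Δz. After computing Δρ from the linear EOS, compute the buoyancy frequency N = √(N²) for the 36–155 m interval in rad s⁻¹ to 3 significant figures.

9.35 × 10⁻³ rad s⁻¹

ΔT = +1.5 K, ΔS = +1.98 psu (deep − shallow).
Δρ/ρ₀ = −αΔT + βΔS = -3.45 × 10⁻⁴ + 1.4058 × 10⁻³ = 1.0608 × 10⁻³, so Δρ ≈ 1.087 kg m⁻³.
N² = (g/ρ₀)·Δρ/Δz = g·(Δρ/ρ₀)/Δz = 9.8 × 1.0608 × 10⁻³ / 119 = 8.7360 × 10⁻⁵ s⁻².
N = √(8.7360 × 10⁻⁵) = 9.3467 × 10⁻³ rad s⁻¹ ≈ 9.35 × 10⁻³ rad s⁻¹.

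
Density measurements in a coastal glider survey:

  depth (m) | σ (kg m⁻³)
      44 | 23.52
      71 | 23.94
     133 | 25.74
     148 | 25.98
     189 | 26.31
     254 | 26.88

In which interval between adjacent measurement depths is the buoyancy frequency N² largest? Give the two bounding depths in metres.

71–133 m

Compute the density gradient over each adjacent pair:
  44–71 m: Δρ/Δz = 0.42/27 = 0.016 kg m⁻⁴
  71–133 m: Δρ/Δz = 1.80/62 = 0.029 kg m⁻⁴
  133–148 m: Δρ/Δz = 0.24/15 = 0.016 kg m⁻⁴
  148–189 m: Δρ/Δz = 0.33/41 = 8.0 × 10⁻³ kg m⁻⁴
  189–254 m: Δρ/Δz = 0.57/65 = 8.8 × 10⁻³ kg m⁻⁴
The largest gradient is in the 71–133 m interval — the pycnocline.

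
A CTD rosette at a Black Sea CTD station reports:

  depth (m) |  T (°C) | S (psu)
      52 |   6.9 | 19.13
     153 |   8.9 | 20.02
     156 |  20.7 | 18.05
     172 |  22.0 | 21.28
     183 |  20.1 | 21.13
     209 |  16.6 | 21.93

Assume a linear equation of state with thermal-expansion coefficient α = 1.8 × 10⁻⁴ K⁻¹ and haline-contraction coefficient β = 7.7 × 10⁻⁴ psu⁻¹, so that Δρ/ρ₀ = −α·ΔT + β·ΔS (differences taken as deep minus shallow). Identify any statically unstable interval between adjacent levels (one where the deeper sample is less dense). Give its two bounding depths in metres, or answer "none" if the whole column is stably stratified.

153–156 m

Evaluate Δρ/ρ₀ = −αΔT + βΔS across each adjacent pair:
  52–153 m: −αΔT+βΔS = −(1.8 × 10⁻⁴)(+2.0)+(7.7 × 10⁻⁴)(+0.89) = 3.3 × 10⁻⁴ → stable
  153–156 m: −αΔT+βΔS = −(1.8 × 10⁻⁴)(+11.8)+(7.7 × 10⁻⁴)(-1.97) = -3.6 × 10⁻³ → UNSTABLE
  156–172 m: −αΔT+βΔS = −(1.8 × 10⁻⁴)(+1.3)+(7.7 × 10⁻⁴)(+3.23) = 2.3 × 10⁻³ → stable
  172–183 m: −αΔT+βΔS = −(1.8 × 10⁻⁴)(-1.9)+(7.7 × 10⁻⁴)(-0.15) = 2.3 × 10⁻⁴ → stable
  183–209 m: −αΔT+βΔS = −(1.8 × 10⁻⁴)(-3.5)+(7.7 × 10⁻⁴)(+0.80) = 1.2 × 10⁻³ → stable
The 153–156 m interval has Δρ < 0: lighter water underlies denser water.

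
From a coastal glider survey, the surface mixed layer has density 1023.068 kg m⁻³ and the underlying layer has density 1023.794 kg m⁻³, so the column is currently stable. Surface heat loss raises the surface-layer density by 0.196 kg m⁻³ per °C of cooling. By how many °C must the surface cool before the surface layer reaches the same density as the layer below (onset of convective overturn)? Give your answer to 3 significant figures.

Density deficit of the surface layer: 1023.794 − 1023.068 = 0.726 kg m⁻³.
Required change = 0.726 / 0.196 = 3.70 °C.

3.70 °C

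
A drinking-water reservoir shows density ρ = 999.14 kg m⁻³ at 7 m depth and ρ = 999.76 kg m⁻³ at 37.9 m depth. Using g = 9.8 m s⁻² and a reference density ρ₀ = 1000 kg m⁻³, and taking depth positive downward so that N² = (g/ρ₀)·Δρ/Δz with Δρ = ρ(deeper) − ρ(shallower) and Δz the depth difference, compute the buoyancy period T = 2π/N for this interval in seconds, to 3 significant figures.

448 s

Δρ = 999.76 − 999.14 = 0.62 kg m⁻³ over Δz = 37.9 − 7 = 30.9 m.
N² = (9.8/1000) × (0.62/30.9) = 1.9663 × 10⁻⁴ s⁻².
N = √(1.9663 × 10⁻⁴) = 0.014022 rad s⁻¹, so T = 2π/N = 448.09 s ≈ 448 s.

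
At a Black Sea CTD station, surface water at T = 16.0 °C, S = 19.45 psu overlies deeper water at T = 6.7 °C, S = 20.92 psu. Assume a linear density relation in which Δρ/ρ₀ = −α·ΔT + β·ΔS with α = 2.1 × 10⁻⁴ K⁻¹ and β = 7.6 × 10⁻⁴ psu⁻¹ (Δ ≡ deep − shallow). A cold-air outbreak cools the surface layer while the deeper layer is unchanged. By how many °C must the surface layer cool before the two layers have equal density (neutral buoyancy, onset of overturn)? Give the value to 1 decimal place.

Neutral buoyancy requires Δρ = 0, i.e. −α(T_deep − T_surf′) + β(S_deep − S_surf) = 0.
T_surf′ = T_deep − (β/α)·ΔS = 6.7 − (7.6 × 10⁻⁴/2.1 × 10⁻⁴)·(+1.47) = 1.380 °C.
Cooling required: 16.0 − (1.380) = 14.620 °C.

14.6 °C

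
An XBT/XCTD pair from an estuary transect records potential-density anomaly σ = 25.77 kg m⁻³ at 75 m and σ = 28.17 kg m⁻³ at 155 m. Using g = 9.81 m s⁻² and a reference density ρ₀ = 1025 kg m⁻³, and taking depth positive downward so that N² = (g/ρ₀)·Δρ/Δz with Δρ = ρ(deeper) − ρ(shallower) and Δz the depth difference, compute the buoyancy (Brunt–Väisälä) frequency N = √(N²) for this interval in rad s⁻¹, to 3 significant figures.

0.0169 rad s⁻¹

Δρ = 1028.17 − 1025.77 = 2.40 kg m⁻³ over Δz = 155 − 75 = 80 m.
N² = (9.81/1025) × (2.40/80) = 2.8712 × 10⁻⁴ s⁻².
N = √(2.8712 × 10⁻⁴) = 0.016945 rad s⁻¹ ≈ 0.0169 rad s⁻¹.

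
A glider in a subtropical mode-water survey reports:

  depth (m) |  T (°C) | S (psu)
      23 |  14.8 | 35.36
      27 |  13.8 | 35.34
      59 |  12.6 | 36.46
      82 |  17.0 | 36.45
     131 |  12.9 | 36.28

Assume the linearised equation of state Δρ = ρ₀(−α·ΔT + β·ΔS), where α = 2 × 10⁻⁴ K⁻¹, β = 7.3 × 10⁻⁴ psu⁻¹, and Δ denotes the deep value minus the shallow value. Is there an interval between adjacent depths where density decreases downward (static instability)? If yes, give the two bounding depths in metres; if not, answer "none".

Evaluate Δρ/ρ₀ = −αΔT + βΔS across each adjacent pair:
  23–27 m: −αΔT+βΔS = −(2 × 10⁻⁴)(-1.0)+(7.3 × 10⁻⁴)(-0.02) = 1.9 × 10⁻⁴ → stable
  27–59 m: −αΔT+βΔS = −(2 × 10⁻⁴)(-1.2)+(7.3 × 10⁻⁴)(+1.12) = 1.1 × 10⁻³ → stable
  59–82 m: −αΔT+βΔS = −(2 × 10⁻⁴)(+4.4)+(7.3 × 10⁻⁴)(-0.01) = -8.9 × 10⁻⁴ → UNSTABLE
  82–131 m: −αΔT+βΔS = −(2 × 10⁻⁴)(-4.1)+(7.3 × 10⁻⁴)(-0.17) = 7.0 × 10⁻⁴ → stable
The 59–82 m interval has Δρ < 0: lighter water underlies denser water.

59–82 m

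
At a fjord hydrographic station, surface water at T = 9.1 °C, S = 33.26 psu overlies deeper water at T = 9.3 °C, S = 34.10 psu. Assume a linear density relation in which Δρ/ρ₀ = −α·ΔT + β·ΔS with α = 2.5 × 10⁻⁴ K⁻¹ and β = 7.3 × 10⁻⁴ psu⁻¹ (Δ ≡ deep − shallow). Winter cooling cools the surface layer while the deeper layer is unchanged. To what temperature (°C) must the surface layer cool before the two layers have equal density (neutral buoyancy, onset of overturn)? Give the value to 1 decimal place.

Neutral buoyancy requires Δρ = 0, i.e. −α(T_deep − T_surf′) + β(S_deep − S_surf) = 0.
T_surf′ = T_deep − (β/α)·ΔS = 9.3 − (7.3 × 10⁻⁴/2.5 × 10⁻⁴)·(+0.84) = 6.847 °C.
Cooling required: 9.1 − (6.847) = 2.253 °C.

6.8 °C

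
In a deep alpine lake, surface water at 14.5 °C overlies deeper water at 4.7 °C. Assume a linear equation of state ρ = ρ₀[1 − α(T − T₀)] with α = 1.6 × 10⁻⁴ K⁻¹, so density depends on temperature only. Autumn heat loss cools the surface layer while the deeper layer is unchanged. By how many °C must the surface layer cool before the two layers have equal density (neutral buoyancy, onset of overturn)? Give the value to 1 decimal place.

With temperature the only control, equal density requires T_surf′ = T_deep.
T_surf′ = 4.7 °C.
Cooling required: 14.5 − 4.7 = 9.8 °C.

9.8 °C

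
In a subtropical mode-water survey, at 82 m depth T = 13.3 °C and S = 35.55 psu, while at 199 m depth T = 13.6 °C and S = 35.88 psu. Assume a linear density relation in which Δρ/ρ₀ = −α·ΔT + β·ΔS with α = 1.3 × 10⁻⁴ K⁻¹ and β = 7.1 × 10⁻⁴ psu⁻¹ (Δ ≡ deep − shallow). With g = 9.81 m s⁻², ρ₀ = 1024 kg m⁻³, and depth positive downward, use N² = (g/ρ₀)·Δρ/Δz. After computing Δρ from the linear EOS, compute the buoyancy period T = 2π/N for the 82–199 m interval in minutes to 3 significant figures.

ΔT = +0.3 K, ΔS = +0.33 psu (deep − shallow).
Δρ/ρ₀ = −αΔT + βΔS = -3.90 × 10⁻⁵ + 2.343 × 10⁻⁴ = 1.953 × 10⁻⁴, so Δρ ≈ 0.2000 kg m⁻³.
N² = (g/ρ₀)·Δρ/Δz = g·(Δρ/ρ₀)/Δz = 9.81 × 1.953 × 10⁻⁴ / 117 = 1.6375 × 10⁻⁵ s⁻².
N = √(1.6375 × 10⁻⁵) = 4.0466 × 10⁻³ rad s⁻¹ → T = 2π/N = 1.5527 × 10³ s = 25.878 min ≈ 25.9 min.

25.9 min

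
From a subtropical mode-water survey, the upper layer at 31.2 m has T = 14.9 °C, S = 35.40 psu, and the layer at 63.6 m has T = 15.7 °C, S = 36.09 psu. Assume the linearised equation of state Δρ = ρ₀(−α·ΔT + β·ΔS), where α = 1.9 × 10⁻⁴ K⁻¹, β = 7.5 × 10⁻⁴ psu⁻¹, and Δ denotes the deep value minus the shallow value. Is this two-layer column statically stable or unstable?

ΔT = 15.7 − 14.9 = +0.8 K and ΔS = 36.09 − 35.40 = +0.69 psu (deep − shallow).
−αΔT = -1.52 × 10⁻⁴; βΔS = 5.175 × 10⁻⁴; sum Δρ/ρ₀ = 3.655 × 10⁻⁴.
Δρ/ρ₀ > 0, so Δρ > 0: deeper water is denser → statically stable.

stable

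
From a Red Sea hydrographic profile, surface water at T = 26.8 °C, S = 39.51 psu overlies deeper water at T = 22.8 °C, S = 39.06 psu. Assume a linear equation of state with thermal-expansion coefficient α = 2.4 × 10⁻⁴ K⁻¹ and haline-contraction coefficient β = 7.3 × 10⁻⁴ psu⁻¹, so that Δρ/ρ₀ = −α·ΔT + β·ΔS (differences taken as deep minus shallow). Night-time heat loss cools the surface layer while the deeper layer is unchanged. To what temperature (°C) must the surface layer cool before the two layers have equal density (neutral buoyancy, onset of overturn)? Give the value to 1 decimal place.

Neutral buoyancy requires Δρ = 0, i.e. −α(T_deep − T_surf′) + β(S_deep − S_surf) = 0.
T_surf′ = T_deep − (β/α)·ΔS = 22.8 − (7.3 × 10⁻⁴/2.4 × 10⁻⁴)·(-0.45) = 24.169 °C.
Cooling required: 26.8 − (24.169) = 2.631 °C.

24.2 °C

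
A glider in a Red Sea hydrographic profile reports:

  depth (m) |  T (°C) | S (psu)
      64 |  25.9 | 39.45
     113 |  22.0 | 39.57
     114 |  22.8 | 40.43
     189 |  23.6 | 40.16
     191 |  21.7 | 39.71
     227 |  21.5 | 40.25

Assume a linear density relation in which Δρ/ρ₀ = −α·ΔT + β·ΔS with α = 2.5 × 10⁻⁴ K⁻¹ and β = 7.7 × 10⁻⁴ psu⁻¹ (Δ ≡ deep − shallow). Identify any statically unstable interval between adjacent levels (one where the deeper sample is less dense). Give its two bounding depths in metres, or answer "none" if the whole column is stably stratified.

114–189 m

Evaluate Δρ/ρ₀ = −αΔT + βΔS across each adjacent pair:
  64–113 m: −αΔT+βΔS = −(2.5 × 10⁻⁴)(-3.9)+(7.7 × 10⁻⁴)(+0.12) = 1.1 × 10⁻³ → stable
  113–114 m: −αΔT+βΔS = −(2.5 × 10⁻⁴)(+0.8)+(7.7 × 10⁻⁴)(+0.86) = 4.6 × 10⁻⁴ → stable
  114–189 m: −αΔT+βΔS = −(2.5 × 10⁻⁴)(+0.8)+(7.7 × 10⁻⁴)(-0.27) = -4.1 × 10⁻⁴ → UNSTABLE
  189–191 m: −αΔT+βΔS = −(2.5 × 10⁻⁴)(-1.9)+(7.7 × 10⁻⁴)(-0.45) = 1.3 × 10⁻⁴ → stable
  191–227 m: −αΔT+βΔS = −(2.5 × 10⁻⁴)(-0.2)+(7.7 × 10⁻⁴)(+0.54) = 4.7 × 10⁻⁴ → stable
The 114–189 m interval has Δρ < 0: lighter water underlies denser water.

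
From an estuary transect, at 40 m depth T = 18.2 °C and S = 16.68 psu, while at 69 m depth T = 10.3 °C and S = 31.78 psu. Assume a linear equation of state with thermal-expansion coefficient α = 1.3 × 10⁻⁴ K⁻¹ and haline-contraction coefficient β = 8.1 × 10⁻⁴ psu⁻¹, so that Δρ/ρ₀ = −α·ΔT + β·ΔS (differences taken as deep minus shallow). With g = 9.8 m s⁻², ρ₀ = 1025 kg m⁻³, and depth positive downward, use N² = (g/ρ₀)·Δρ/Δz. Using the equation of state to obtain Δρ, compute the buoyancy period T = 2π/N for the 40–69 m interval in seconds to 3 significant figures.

93.9 s

ΔT = -7.9 K, ΔS = +15.10 psu (deep − shallow).
Δρ/ρ₀ = −αΔT + βΔS = 1.027 × 10⁻³ + 0.012231 = 0.013258, so Δρ ≈ 13.59 kg m⁻³.
N² = (g/ρ₀)·Δρ/Δz = g·(Δρ/ρ₀)/Δz = 9.8 × 0.013258 / 29 = 4.4803 × 10⁻³ s⁻².
N = √(4.4803 × 10⁻³) = 0.066935 rad s⁻¹ → T = 2π/N = 93.870 s ≈ 93.9 s.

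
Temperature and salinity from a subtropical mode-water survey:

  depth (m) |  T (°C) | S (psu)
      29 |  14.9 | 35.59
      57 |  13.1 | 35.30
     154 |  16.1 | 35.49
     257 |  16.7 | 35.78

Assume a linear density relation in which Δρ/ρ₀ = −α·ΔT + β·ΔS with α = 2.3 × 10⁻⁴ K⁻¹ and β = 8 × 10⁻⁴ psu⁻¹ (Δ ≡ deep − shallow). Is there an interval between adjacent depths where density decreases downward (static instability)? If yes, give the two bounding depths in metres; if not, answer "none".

Evaluate Δρ/ρ₀ = −αΔT + βΔS across each adjacent pair:
  29–57 m: −αΔT+βΔS = −(2.3 × 10⁻⁴)(-1.8)+(8 × 10⁻⁴)(-0.29) = 1.8 × 10⁻⁴ → stable
  57–154 m: −αΔT+βΔS = −(2.3 × 10⁻⁴)(+3.0)+(8 × 10⁻⁴)(+0.19) = -5.4 × 10⁻⁴ → UNSTABLE
  154–257 m: −αΔT+βΔS = −(2.3 × 10⁻⁴)(+0.6)+(8 × 10⁻⁴)(+0.29) = 9.4 × 10⁻⁵ → stable
The 57–154 m interval has Δρ < 0: lighter water underlies denser water.

57–154 m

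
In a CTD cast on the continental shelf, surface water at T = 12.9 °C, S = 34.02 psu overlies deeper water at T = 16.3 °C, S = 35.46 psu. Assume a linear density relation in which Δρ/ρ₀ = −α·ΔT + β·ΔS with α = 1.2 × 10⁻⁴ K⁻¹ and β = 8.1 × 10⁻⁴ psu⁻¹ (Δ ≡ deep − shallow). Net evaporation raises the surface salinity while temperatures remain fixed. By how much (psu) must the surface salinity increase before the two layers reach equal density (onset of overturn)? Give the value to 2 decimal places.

Neutral buoyancy requires −α(T_deep − T_surf) + β(S_deep − S_surf′) = 0.
S_surf′ = S_deep − (α/β)·ΔT = 35.46 − (1.2 × 10⁻⁴/8.1 × 10⁻⁴)·(+3.4) = 34.9563 psu.
Increase required: 34.9563 − 34.02 = 0.9363 psu.

0.94 psu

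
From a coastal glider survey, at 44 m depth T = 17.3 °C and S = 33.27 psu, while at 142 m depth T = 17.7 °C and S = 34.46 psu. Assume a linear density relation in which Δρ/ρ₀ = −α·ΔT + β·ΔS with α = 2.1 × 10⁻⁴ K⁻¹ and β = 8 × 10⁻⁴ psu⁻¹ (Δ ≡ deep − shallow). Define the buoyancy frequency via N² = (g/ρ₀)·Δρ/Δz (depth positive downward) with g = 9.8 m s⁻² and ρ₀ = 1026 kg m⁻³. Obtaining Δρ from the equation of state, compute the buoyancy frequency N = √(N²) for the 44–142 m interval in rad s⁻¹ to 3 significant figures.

ΔT = +0.4 K, ΔS = +1.19 psu (deep − shallow).
Δρ/ρ₀ = −αΔT + βΔS = -8.40 × 10⁻⁵ + 9.52 × 10⁻⁴ = 8.68 × 10⁻⁴, so Δρ ≈ 0.8906 kg m⁻³.
N² = (g/ρ₀)·Δρ/Δz = g·(Δρ/ρ₀)/Δz = 9.8 × 8.68 × 10⁻⁴ / 98 = 8.6800 × 10⁻⁵ s⁻².
N = √(8.6800 × 10⁻⁵) = 9.3167 × 10⁻³ rad s⁻¹ ≈ 9.32 × 10⁻³ rad s⁻¹.

9.32 × 10⁻³ rad s⁻¹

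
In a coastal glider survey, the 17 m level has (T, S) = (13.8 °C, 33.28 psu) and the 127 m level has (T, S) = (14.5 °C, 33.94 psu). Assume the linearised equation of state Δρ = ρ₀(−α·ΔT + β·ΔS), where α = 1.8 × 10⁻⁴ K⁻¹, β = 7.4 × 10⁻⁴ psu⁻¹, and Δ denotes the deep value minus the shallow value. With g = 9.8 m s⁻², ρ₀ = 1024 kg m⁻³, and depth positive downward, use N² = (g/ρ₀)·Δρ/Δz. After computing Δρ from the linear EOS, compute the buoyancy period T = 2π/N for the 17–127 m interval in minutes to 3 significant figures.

18.4 min

ΔT = +0.7 K, ΔS = +0.66 psu (deep − shallow).
Δρ/ρ₀ = −αΔT + βΔS = -1.26 × 10⁻⁴ + 4.884 × 10⁻⁴ = 3.624 × 10⁻⁴, so Δρ ≈ 0.3711 kg m⁻³.
N² = (g/ρ₀)·Δρ/Δz = g·(Δρ/ρ₀)/Δz = 9.8 × 3.624 × 10⁻⁴ / 110 = 3.2287 × 10⁻⁵ s⁻².
N = √(3.2287 × 10⁻⁵) = 5.6822 × 10⁻³ rad s⁻¹ → T = 2π/N = 1.1058 × 10³ s = 18.430 min ≈ 18.4 min.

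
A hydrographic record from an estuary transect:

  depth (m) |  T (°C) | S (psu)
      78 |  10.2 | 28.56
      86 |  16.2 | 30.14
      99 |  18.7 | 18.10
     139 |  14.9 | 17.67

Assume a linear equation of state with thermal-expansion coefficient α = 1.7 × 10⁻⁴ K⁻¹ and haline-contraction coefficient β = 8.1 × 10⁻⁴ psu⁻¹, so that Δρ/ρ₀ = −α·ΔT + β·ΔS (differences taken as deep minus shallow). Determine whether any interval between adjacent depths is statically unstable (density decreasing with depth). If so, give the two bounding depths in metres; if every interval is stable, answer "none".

86–99 m

Evaluate Δρ/ρ₀ = −αΔT + βΔS across each adjacent pair:
  78–86 m: −αΔT+βΔS = −(1.7 × 10⁻⁴)(+6.0)+(8.1 × 10⁻⁴)(+1.58) = 2.6 × 10⁻⁴ → stable
  86–99 m: −αΔT+βΔS = −(1.7 × 10⁻⁴)(+2.5)+(8.1 × 10⁻⁴)(-12.04) = -0.010 → UNSTABLE
  99–139 m: −αΔT+βΔS = −(1.7 × 10⁻⁴)(-3.8)+(8.1 × 10⁻⁴)(-0.43) = 3.0 × 10⁻⁴ → stable
The 86–99 m interval has Δρ < 0: lighter water underlies denser water.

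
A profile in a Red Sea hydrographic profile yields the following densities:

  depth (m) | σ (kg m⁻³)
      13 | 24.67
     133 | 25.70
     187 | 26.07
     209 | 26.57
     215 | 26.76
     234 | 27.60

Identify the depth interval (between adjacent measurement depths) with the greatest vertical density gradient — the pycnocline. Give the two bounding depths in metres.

215–234 m

Compute the density gradient over each adjacent pair:
  13–133 m: Δρ/Δz = 1.03/120 = 8.6 × 10⁻³ kg m⁻⁴
  133–187 m: Δρ/Δz = 0.37/54 = 6.9 × 10⁻³ kg m⁻⁴
  187–209 m: Δρ/Δz = 0.50/22 = 0.023 kg m⁻⁴
  209–215 m: Δρ/Δz = 0.19/6 = 0.032 kg m⁻⁴
  215–234 m: Δρ/Δz = 0.84/19 = 0.044 kg m⁻⁴
The largest gradient is in the 215–234 m interval — the pycnocline.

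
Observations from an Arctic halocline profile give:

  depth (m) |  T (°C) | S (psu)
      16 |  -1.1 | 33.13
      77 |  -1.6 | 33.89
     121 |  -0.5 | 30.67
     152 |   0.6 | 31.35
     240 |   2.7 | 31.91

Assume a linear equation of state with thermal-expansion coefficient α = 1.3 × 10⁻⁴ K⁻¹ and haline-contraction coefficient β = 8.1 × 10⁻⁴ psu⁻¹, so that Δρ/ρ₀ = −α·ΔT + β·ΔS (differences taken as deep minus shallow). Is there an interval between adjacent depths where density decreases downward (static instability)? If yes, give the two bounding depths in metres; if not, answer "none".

77–121 m

Evaluate Δρ/ρ₀ = −αΔT + βΔS across each adjacent pair:
  16–77 m: −αΔT+βΔS = −(1.3 × 10⁻⁴)(-0.5)+(8.1 × 10⁻⁴)(+0.76) = 6.8 × 10⁻⁴ → stable
  77–121 m: −αΔT+βΔS = −(1.3 × 10⁻⁴)(+1.1)+(8.1 × 10⁻⁴)(-3.22) = -2.8 × 10⁻³ → UNSTABLE
  121–152 m: −αΔT+βΔS = −(1.3 × 10⁻⁴)(+1.1)+(8.1 × 10⁻⁴)(+0.68) = 4.1 × 10⁻⁴ → stable
  152–240 m: −αΔT+βΔS = −(1.3 × 10⁻⁴)(+2.1)+(8.1 × 10⁻⁴)(+0.56) = 1.8 × 10⁻⁴ → stable
The 77–121 m interval has Δρ < 0: lighter water underlies denser water.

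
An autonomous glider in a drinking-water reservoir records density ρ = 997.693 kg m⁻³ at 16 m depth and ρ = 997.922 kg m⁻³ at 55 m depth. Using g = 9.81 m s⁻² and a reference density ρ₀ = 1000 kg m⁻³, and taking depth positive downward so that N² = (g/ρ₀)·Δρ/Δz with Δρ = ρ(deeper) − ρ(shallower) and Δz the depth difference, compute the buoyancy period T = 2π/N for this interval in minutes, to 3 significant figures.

13.8 min

Δρ = 997.922 − 997.693 = 0.229 kg m⁻³ over Δz = 55 − 16 = 39 m.
N² = (9.81/1000) × (0.229/39) = 5.7602 × 10⁻⁵ s⁻².
N = √(5.7602 × 10⁻⁵) = 7.5896 × 10⁻³ rad s⁻¹, so T = 2π/N = 827.87 s = 13.798 min ≈ 13.8 min.
N² > 0, so the interval is statically stable.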